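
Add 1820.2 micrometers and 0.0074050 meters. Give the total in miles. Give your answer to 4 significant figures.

5.732e-6 miles

1820.2 μm = 1.13102e-6 mi and 0.0074050 m = 4.60125e-6 mi.
1.13102e-6 + 4.60125e-6 ≈ 5.732e-6 mi.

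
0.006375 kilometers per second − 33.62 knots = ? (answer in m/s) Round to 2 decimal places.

0.006375 km/s = 6.37500 m/s and 33.62 kn = 17.2956 m/s.
6.37500 − 17.2956 ≈ -10.92 m/s.

-10.92 m/s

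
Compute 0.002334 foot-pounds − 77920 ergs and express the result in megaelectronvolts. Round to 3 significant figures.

-2.89e+10 megaelectronvolts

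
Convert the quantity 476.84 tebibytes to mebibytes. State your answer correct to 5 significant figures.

5.0000 × 10^8 MiB

1 TiB = 1.04858 × 10^6 MiB.
476.84 × 1.04858 × 10^6 ≈ 5.0000 × 10^8 MiB.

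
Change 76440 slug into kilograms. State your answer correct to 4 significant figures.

1 slug = 14.5939 kg.
76440 × 14.5939 ≈ 1.116 × 10^6 kg.

1.116 × 10^6 kg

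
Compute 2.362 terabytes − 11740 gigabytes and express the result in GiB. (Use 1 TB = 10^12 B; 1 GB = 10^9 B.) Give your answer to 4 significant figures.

-8734 gibibytes

2.362 TB = 2199.78 GiB and 11740 GB = 10933.7 GiB.
2199.78 − 10933.7 ≈ -8734 GiB.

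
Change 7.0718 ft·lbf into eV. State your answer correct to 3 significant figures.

1 ft·lbf = 8.46235 × 10^18 eV.
Thus 7.0718 × 8.46235 × 10^18 ≈ 5.98 × 10^19 eV.

5.98 × 10^19 eV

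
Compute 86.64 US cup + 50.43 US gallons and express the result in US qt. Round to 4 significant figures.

223.4 US qt

86.64 US cup = 21.6600 US qt and 50.43 US gal = 201.720 US qt.
21.6600 + 201.720 ≈ 223.4 US qt.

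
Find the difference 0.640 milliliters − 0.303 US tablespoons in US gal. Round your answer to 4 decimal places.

-0.0010 US gal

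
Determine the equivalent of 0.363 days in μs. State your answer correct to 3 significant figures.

3.14 × 10^10 microseconds

1 d = 8.64000 × 10^10 μs.
Then 0.363 × 8.64000 × 10^10 ≈ 3.14 × 10^10 μs.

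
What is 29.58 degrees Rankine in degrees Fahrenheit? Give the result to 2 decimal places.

°R = °F + 459.67.
Applying the formula gives -430.09 °F.

-430.09 °F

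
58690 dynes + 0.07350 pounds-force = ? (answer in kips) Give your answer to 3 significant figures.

58690 dyn = 0.000131940 kip and 0.07350 lbf = 7.35000e-5 kip.
0.000131940 + 7.35000e-5 ≈ 0.000205 kip.

0.000205 kips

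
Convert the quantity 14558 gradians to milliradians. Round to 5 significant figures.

228680 mrad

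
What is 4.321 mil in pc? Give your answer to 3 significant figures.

1 mil = 8.23158 × 10^-22 pc.
Thus 4.321 × 8.23158 × 10^-22 ≈ 3.56 × 10^-21 pc.

3.56 × 10^-21 parsecs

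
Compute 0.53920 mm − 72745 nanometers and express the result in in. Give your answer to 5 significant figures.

0.53920 mm = 0.0212283 in and 72745 nm = 0.00286398 in.
0.0212283 − 0.00286398 ≈ 0.018364 in.

0.018364 inches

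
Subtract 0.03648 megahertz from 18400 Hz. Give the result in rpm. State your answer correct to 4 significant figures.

18400 Hz = 1.10400 × 10^6 rpm and 0.03648 MHz = 2.18880 × 10^6 rpm.
1.10400 × 10^6 − 2.18880 × 10^6 ≈ -1.085 × 10^6 rpm.

-1.085 × 10^6 rpm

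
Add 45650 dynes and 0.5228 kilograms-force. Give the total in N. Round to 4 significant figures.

45650 dyn = 0.456500 N and 0.5228 kgf = 5.12692 N.
0.456500 + 5.12692 ≈ 5.583 N.

5.583 N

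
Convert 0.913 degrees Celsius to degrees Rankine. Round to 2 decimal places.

°R = (°C + 273.15) × 9/5.
Applying the formula gives 493.31 °R.

493.31 °R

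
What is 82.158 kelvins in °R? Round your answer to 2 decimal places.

°R = K × 9/5.
Applying the formula gives 147.88 °R.

147.88 degrees Rankine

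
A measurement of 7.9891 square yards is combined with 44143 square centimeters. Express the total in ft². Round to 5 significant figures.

7.9891 yd² = 71.9019 ft² and 44143 cm² = 47.5151 ft².
71.9019 + 47.5151 ≈ 119.42 ft².

119.42 square feet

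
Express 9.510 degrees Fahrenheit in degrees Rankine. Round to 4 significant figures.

469.2 °R

°R = °F + 459.67.
Applying the formula gives 469.2 °R.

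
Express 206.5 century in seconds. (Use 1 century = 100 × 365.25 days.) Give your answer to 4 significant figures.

6.517e+11 s

1 century = 3.15576e+9 s.
So 206.5 × 3.15576e+9 ≈ 6.517e+11 s.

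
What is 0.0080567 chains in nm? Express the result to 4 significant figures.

1 chain = 2.01168e+10 nanometers.
So 0.0080567 × 2.01168e+10 ≈ 1.621e+8 nm.

1.621e+8 nm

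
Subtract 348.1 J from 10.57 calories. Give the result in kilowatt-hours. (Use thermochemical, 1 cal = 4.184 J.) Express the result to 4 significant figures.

-8.441 × 10^-5 kWh

10.57 cal = 1.22847 × 10^-5 kWh and 348.1 J = 9.66944 × 10^-5 kWh.
1.22847 × 10^-5 − 9.66944 × 10^-5 ≈ -8.441 × 10^-5 kWh.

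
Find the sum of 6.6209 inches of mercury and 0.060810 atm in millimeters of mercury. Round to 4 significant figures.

214.4 mmHg

6.6209 inHg = 168.171 mmHg and 0.060810 atm = 46.2156 mmHg.
168.171 + 46.2156 ≈ 214.4 mmHg.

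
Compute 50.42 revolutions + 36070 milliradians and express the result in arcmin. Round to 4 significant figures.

1.213e+6 arcmin

50.42 rev = 1.08907e+6 arcmin and 36070 mrad = 124000 arcmin.
1.08907e+6 + 124000 ≈ 1.213e+6 arcmin.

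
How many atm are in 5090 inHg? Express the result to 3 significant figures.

170 atm

1 inch of mercury = 0.0334211 atm.
Then 5090 × 0.0334211 ≈ 170 atm.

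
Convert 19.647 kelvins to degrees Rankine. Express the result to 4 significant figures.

°R = K × 9/5.
Applying the formula gives 35.36 °R.

35.36 degrees Rankine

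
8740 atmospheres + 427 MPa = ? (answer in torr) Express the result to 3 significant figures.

9.85e+6 torr

8740 atm = 6.64240e+6 torr and 427 MPa = 3.20276e+6 torr.
6.64240e+6 + 3.20276e+6 ≈ 9.85e+6 torr.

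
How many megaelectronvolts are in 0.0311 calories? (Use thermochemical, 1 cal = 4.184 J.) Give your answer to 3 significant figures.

1 calorie = 2.61145 × 10^13 megaelectronvolts.
So 0.0311 × 2.61145 × 10^13 ≈ 8.12 × 10^11 MeV.

8.12 × 10^11 megaelectronvolts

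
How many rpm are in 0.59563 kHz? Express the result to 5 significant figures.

35738 revolutions per minute

1 kHz = 60000.0 rpm.
Then 0.59563 × 60000.0 ≈ 35738 rpm.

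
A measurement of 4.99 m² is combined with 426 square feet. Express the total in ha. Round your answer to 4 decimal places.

0.0045 hectares

4.99 m² = 0.000499000 ha and 426 ft² = 0.00395767 ha.
0.000499000 + 0.00395767 ≈ 0.0045 ha.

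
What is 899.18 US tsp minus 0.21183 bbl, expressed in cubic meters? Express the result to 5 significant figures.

899.18 US tsp = 0.00443199 m³ and 0.21183 bbl = 0.0336783 m³.
0.00443199 − 0.0336783 ≈ -0.029246 m³.

-0.029246 cubic meters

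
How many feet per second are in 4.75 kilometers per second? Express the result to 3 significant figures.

15600 feet per second

1 km/s = 3280.84 ft/s.
So 4.75 × 3280.84 ≈ 15600 ft/s.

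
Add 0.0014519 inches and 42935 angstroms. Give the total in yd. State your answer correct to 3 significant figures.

4.50e-5 yd

0.0014519 in = 4.03306e-5 yd and 42935 Å = 4.69543e-6 yd.
4.03306e-5 + 4.69543e-6 ≈ 4.50e-5 yd.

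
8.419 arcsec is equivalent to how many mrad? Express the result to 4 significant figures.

1 arcsec = 0.00484814 mrad.
So 8.419 × 0.00484814 ≈ 0.04082 mrad.

0.04082 milliradians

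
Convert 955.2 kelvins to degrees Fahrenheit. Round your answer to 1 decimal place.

K = (°F + 459.67) × 5/9.
Applying the formula gives 1259.7 °F.

1259.7 degrees Fahrenheit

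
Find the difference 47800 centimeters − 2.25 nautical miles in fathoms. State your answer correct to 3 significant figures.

47800 cm = 261.374 fathom and 2.25 nmi = 2278.54 fathom.
261.374 − 2278.54 ≈ -2020 fathom.

-2020 fathom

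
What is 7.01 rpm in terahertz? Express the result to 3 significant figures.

1.17e-13 THz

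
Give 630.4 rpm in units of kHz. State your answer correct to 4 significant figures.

1 revolution per minute = 1.66667 × 10^-5 kilohertz.
So 630.4 × 1.66667 × 10^-5 ≈ 0.01051 kHz.

0.01051 kHz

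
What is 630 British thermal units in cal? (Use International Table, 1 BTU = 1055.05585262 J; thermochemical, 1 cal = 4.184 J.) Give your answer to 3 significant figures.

159000 cal

1 British thermal unit = 252.164 cal.
Thus 630 × 252.164 ≈ 159000 cal.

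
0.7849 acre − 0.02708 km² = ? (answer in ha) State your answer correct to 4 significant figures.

0.7849 acre = 0.317638 ha and 0.02708 km² = 2.70800 ha.
0.317638 − 2.70800 ≈ -2.390 ha.

-2.390 ha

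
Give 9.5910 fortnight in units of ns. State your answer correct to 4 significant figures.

1.160 × 10^16 nanoseconds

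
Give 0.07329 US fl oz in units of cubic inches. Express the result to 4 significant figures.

1 US fl oz = 1.80469 cubic inches.
Then 0.07329 × 1.80469 ≈ 0.1323 in³.

0.1323 cubic inches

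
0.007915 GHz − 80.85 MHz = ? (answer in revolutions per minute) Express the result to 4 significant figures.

0.007915 GHz = 4.74900e+8 rpm and 80.85 MHz = 4.85100e+9 rpm.
4.74900e+8 − 4.85100e+9 ≈ -4.376e+9 rpm.

-4.376e+9 revolutions per minute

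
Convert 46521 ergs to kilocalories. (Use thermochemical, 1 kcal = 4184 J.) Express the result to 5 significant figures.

1 erg = 2.39006 × 10^-11 kcal.
Thus 46521 × 2.39006 × 10^-11 ≈ 1.1119 × 10^-6 kcal.

1.1119 × 10^-6 kcal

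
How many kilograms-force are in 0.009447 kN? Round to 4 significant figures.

1 kilonewton = 101.972 kgf.
Thus 0.009447 × 101.972 ≈ 0.9633 kgf.

0.9633 kilograms-force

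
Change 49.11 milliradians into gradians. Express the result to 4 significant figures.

3.126 grad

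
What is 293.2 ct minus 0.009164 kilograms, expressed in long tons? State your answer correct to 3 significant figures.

293.2 ct = 5.77139 × 10^-5 long ton and 0.009164 kg = 9.01927 × 10^-6 long ton.
5.77139 × 10^-5 − 9.01927 × 10^-6 ≈ 4.87 × 10^-5 long ton.

4.87 × 10^-5 long ton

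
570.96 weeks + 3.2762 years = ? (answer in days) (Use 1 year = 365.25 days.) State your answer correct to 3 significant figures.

5190 d

570.96 wk = 3996.72 d and 3.2762 yr = 1196.63 d.
3996.72 + 1196.63 ≈ 5190 d.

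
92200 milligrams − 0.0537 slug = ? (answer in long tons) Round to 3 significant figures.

92200 mg = 9.07438 × 10^-5 long ton and 0.0537 slug = 0.000771315 long ton.
9.07438 × 10^-5 − 0.000771315 ≈ -0.000681 long ton.

-0.000681 long ton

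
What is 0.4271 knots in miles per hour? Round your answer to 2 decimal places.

1 knot = 1.15078 miles per hour.
So 0.4271 × 1.15078 ≈ 0.49 mph.

0.49 miles per hour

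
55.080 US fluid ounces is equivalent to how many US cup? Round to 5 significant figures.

6.8850 US cup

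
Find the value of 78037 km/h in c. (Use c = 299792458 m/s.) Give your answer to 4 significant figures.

7.231 × 10^-5 c

1 kilometer per hour = 9.26567 × 10^-10 times the speed of light.
78037 × 9.26567 × 10^-10 ≈ 7.231 × 10^-5 c.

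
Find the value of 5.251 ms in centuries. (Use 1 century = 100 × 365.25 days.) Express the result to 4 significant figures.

1.664e-12 centuries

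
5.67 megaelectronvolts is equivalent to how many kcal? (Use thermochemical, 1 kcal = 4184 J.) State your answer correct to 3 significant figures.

2.17 × 10^-16 kcal

1 MeV = 3.82929 × 10^-17 kcal.
Then 5.67 × 3.82929 × 10^-17 ≈ 2.17 × 10^-16 kcal.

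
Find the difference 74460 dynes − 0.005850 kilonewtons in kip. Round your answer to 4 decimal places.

74460 dyn = 0.000167393 kip and 0.005850 kN = 0.00131513 kip.
0.000167393 − 0.00131513 ≈ -0.0011 kip.

-0.0011 kip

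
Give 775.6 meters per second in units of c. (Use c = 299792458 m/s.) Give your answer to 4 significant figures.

2.587e-6 c

1 m/s = 3.33564e-9 c.
775.6 × 3.33564e-9 ≈ 2.587e-6 c.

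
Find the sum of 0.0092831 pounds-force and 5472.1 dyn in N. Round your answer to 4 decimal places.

0.0960 N

0.0092831 lbf = 0.0412933 N and 5472.1 dyn = 0.0547210 N.
0.0412933 + 0.0547210 ≈ 0.0960 N.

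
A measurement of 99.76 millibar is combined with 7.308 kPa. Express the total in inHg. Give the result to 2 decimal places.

5.10 inHg

99.76 mbar = 2.94591 inHg and 7.308 kPa = 2.15805 inHg.
2.94591 + 2.15805 ≈ 5.10 inHg.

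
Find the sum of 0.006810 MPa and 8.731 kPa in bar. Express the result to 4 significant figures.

0.1554 bar

0.006810 MPa = 0.0681000 bar and 8.731 kPa = 0.0873100 bar.
0.0681000 + 0.0873100 ≈ 0.1554 bar.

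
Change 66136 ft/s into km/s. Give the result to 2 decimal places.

20.16 km/s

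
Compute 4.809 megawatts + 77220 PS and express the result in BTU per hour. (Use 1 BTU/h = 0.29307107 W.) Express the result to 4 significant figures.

2.102e+8 BTU per hour

4.809 MW = 1.64090e+7 BTU/h and 77220 PS = 1.93793e+8 BTU/h.
1.64090e+7 + 1.93793e+8 ≈ 2.102e+8 BTU/h.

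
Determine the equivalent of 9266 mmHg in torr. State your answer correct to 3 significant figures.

9270 torr

1 mmHg = 1.00000 torr.
9266 × 1.00000 ≈ 9270 torr.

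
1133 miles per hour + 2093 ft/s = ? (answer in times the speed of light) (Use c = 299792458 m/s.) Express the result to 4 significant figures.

1133 mph = 1.68949e-6 c and 2093 ft/s = 2.12796e-6 c.
1.68949e-6 + 2.12796e-6 ≈ 3.817e-6 c.

3.817e-6 c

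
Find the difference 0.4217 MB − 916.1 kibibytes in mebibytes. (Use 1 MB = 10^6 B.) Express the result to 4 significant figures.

-0.4925 MiB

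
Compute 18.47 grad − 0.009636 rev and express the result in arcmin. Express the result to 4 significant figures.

18.47 grad = 997.380 arcmin and 0.009636 rev = 208.138 arcmin.
997.380 − 208.138 ≈ 789.2 arcmin.

789.2 arcmin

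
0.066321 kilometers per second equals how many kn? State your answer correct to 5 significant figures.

1 km/s = 1943.84 knots.
0.066321 × 1943.84 ≈ 128.92 kn.

128.92 knots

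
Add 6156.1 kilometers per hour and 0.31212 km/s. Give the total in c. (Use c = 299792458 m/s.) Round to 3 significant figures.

6156.1 km/h = 5.70404 × 10^-6 c and 0.31212 km/s = 1.04112 × 10^-6 c.
5.70404 × 10^-6 + 1.04112 × 10^-6 ≈ 6.75 × 10^-6 c.

6.75 × 10^-6 c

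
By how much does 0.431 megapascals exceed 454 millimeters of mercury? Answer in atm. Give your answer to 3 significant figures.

3.66 atm

0.431 MPa = 4.25364 atm and 454 mmHg = 0.597369 atm.
4.25364 − 0.597369 ≈ 3.66 atm.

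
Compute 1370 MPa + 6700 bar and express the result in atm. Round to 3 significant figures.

1370 MPa = 13520.8 atm and 6700 bar = 6612.39 atm.
13520.8 + 6612.39 ≈ 20100 atm.

20100 atmospheres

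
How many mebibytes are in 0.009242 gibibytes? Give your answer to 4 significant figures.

9.464 mebibytes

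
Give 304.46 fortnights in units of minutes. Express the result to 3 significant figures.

6.14 × 10^6 min

1 fortnight = 20160.0 minutes.
Then 304.46 × 20160.0 ≈ 6.14 × 10^6 min.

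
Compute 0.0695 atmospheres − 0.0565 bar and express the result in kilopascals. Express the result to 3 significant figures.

1.39 kPa

0.0695 atm = 7.04209 kPa and 0.0565 bar = 5.65000 kPa.
7.04209 − 5.65000 ≈ 1.39 kPa.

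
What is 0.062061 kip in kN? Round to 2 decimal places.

1 kip = 4.44822 kilonewtons.
0.062061 × 4.44822 ≈ 0.28 kN.

0.28 kN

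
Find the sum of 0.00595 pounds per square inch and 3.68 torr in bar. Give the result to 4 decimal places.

0.00595 psi = 0.000410238 bar and 3.68 torr = 0.00490626 bar.
0.000410238 + 0.00490626 ≈ 0.0053 bar.

0.0053 bar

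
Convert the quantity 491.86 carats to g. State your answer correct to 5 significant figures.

1 ct = 0.200000 grams.
Then 491.86 × 0.200000 ≈ 98.372 g.

98.372 grams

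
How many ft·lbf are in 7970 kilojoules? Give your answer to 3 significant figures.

5.88 × 10^6 ft·lbf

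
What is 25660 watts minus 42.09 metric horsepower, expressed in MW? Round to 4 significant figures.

-0.005297 megawatts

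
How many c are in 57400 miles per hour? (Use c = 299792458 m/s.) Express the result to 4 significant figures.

8.559e-5 c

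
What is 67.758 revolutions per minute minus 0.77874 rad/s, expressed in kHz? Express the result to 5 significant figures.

0.0010054 kilohertz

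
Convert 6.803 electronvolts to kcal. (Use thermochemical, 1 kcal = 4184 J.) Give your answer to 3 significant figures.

2.61 × 10^-22 kilocalories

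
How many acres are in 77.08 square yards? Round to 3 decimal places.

1 yd² = 0.000206612 acre.
Then 77.08 × 0.000206612 ≈ 0.016 acre.

0.016 acre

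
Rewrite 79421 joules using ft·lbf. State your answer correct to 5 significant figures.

58578 ft·lbf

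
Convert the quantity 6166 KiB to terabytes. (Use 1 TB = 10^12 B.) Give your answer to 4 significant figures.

1 KiB = 1.02400e-9 terabytes.
So 6166 × 1.02400e-9 ≈ 6.314e-6 TB.

6.314e-6 terabytes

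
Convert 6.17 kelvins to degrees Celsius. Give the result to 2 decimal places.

-266.98 degrees Celsius

K = °C + 273.15.
Applying the formula gives -266.98 °C.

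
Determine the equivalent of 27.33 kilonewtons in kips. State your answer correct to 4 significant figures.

1 kilonewton = 0.224809 kips.
27.33 × 0.224809 ≈ 6.144 kip.

6.144 kips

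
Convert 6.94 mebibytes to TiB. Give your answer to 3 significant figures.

6.62e-6 TiB

1 mebibyte = 9.53674e-7 TiB.
So 6.94 × 9.53674e-7 ≈ 6.62e-6 TiB.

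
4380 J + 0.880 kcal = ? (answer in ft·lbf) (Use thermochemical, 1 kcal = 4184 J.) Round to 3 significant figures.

5950 foot-pounds

4380 J = 3230.52 ft·lbf and 0.880 kcal = 2715.64 ft·lbf.
3230.52 + 2715.64 ≈ 5950 ft·lbf.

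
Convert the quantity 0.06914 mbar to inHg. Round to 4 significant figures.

1 mbar = 0.0295300 inches of mercury.
0.06914 × 0.0295300 ≈ 0.002042 inHg.

0.002042 inHg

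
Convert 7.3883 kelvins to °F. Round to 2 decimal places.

-446.37 °F

K = (°F + 459.67) × 5/9.
Applying the formula gives -446.37 °F.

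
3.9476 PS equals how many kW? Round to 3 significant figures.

2.90 kW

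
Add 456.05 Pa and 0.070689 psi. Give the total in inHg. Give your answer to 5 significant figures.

0.27860 inHg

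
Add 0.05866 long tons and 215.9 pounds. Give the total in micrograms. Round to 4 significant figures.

0.05866 long ton = 5.96013 × 10^10 μg and 215.9 lb = 9.79306 × 10^10 μg.
5.96013 × 10^10 + 9.79306 × 10^10 ≈ 1.575 × 10^11 μg.

1.575 × 10^11 micrograms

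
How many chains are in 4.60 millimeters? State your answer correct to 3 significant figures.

0.000229 chain

1 mm = 4.97097e-5 chains.
4.60 × 4.97097e-5 ≈ 0.000229 chain.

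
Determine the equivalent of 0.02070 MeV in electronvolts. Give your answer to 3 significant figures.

20700 eV

1 megaelectronvolt = 1.00000 × 10^6 electronvolts.
Thus 0.02070 × 1.00000 × 10^6 ≈ 20700 eV.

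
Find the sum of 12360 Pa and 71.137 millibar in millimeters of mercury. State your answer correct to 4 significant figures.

146.1 mmHg

12360 Pa = 92.7076 mmHg and 71.137 mbar = 53.3571 mmHg.
92.7076 + 53.3571 ≈ 146.1 mmHg.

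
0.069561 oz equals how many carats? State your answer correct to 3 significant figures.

9.86 ct

1 ounce = 141.748 carats.
0.069561 × 141.748 ≈ 9.86 ct.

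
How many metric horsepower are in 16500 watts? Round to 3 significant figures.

22.4 metric horsepower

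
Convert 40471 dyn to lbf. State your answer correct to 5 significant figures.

0.090982 pounds-force

1 dyn = 2.24809e-6 lbf.
40471 × 2.24809e-6 ≈ 0.090982 lbf.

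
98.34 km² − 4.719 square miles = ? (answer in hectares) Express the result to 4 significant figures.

8612 hectares

98.34 km² = 9834.00 ha and 4.719 mi² = 1222.22 ha.
9834.00 − 1222.22 ≈ 8612 ha.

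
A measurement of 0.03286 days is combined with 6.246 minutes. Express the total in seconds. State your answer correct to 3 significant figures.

0.03286 d = 2839.10 s and 6.246 min = 374.760 s.
2839.10 + 374.760 ≈ 3210 s.

3210 seconds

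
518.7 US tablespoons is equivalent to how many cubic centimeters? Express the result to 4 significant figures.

1 US tbsp = 14.7868 cm³.
Then 518.7 × 14.7868 ≈ 7670 cm³.

7670 cubic centimeters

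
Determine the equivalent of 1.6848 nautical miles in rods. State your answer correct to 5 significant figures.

620.43 rod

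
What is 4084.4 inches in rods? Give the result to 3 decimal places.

20.628 rods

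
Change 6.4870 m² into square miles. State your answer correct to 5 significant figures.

1 square meter = 3.86102 × 10^-7 square miles.
6.4870 × 3.86102 × 10^-7 ≈ 2.5046 × 10^-6 mi².

2.5046 × 10^-6 square miles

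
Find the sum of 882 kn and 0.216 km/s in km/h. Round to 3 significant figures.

2410 km/h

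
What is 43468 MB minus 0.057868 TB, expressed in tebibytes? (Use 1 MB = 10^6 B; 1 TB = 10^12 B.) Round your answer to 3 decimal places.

43468 MB = 0.0395339 TiB and 0.057868 TB = 0.0526306 TiB.
0.0395339 − 0.0526306 ≈ -0.013 TiB.

-0.013 TiB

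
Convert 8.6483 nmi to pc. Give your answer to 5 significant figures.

1 nautical mile = 6.00192e-14 pc.
Thus 8.6483 × 6.00192e-14 ≈ 5.1906e-13 pc.

5.1906e-13 pc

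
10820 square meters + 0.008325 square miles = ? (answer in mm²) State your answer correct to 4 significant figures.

10820 m² = 1.08200 × 10^10 mm² and 0.008325 mi² = 2.15617 × 10^10 mm².
1.08200 × 10^10 + 2.15617 × 10^10 ≈ 3.238 × 10^10 mm².

3.238 × 10^10 mm²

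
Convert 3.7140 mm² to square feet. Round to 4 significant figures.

1 mm² = 1.07639 × 10^-5 square feet.
3.7140 × 1.07639 × 10^-5 ≈ 3.998 × 10^-5 ft².

3.998 × 10^-5 square feet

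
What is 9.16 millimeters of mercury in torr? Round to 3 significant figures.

1 mmHg = 1.00000 torr.
Thus 9.16 × 1.00000 ≈ 9.16 torr.

9.16 torr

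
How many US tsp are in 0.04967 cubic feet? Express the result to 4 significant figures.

1 cubic foot = 5745.04 US tsp.
So 0.04967 × 5745.04 ≈ 285.4 US tsp.

285.4 US tsp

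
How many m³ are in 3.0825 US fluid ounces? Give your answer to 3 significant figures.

1 US fl oz = 2.95735e-5 cubic meters.
3.0825 × 2.95735e-5 ≈ 9.12e-5 m³.

9.12e-5 cubic meters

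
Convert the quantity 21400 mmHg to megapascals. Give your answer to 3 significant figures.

1 millimeter of mercury = 0.000133322 MPa.
21400 × 0.000133322 ≈ 2.85 MPa.

2.85 MPa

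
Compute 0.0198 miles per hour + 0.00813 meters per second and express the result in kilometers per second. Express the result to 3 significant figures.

1.70 × 10^-5 km/s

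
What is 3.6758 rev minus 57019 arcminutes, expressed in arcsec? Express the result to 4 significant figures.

1.343e+6 arcsec

3.6758 rev = 4.76384e+6 arcsec and 57019 arcmin = 3.42114e+6 arcsec.
4.76384e+6 − 3.42114e+6 ≈ 1.343e+6 arcsec.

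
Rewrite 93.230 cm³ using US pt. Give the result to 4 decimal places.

0.1970 US pt

1 cm³ = 0.00211338 US pt.
Thus 93.230 × 0.00211338 ≈ 0.1970 US pt.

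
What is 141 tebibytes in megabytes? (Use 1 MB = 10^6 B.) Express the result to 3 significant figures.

1 TiB = 1.09951e+6 megabytes.
Thus 141 × 1.09951e+6 ≈ 1.55e+8 MB.

1.55e+8 MB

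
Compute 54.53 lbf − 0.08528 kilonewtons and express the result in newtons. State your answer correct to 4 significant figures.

54.53 lbf = 242.562 N and 0.08528 kN = 85.2800 N.
242.562 − 85.2800 ≈ 157.3 N.

157.3 N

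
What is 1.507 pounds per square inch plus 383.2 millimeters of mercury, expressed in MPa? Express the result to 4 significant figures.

1.507 psi = 0.0103904 MPa and 383.2 mmHg = 0.0510891 MPa.
0.0103904 + 0.0510891 ≈ 0.06148 MPa.

0.06148 megapascals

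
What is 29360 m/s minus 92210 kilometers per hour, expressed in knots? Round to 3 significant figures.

7280 kn

29360 m/s = 57071.3 kn and 92210 km/h = 49789.4 kn.
57071.3 − 49789.4 ≈ 7280 kn.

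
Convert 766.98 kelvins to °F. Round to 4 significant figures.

K = (°F + 459.67) × 5/9.
Applying the formula gives 920.9 °F.

920.9 °F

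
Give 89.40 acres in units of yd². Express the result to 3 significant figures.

1 acre = 4840.00 yd².
Thus 89.40 × 4840.00 ≈ 433000 yd².

433000 yd²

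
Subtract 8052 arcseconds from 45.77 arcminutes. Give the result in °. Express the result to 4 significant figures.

-1.474 °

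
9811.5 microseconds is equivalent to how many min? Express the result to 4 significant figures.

1 μs = 1.66667e-8 min.
9811.5 × 1.66667e-8 ≈ 0.0001635 min.

0.0001635 minutes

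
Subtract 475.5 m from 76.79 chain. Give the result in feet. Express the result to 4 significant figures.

76.79 chain = 5068.14 ft and 475.5 m = 1560.04 ft.
5068.14 − 1560.04 ≈ 3508 ft.

3508 ft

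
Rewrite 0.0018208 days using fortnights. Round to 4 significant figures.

0.0001301 fortnight

1 day = 0.0714286 fortnight.
0.0018208 × 0.0714286 ≈ 0.0001301 fortnight.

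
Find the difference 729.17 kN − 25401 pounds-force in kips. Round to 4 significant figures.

729.17 kN = 163.924 kip and 25401 lbf = 25.4010 kip.
163.924 − 25.4010 ≈ 138.5 kip.

138.5 kip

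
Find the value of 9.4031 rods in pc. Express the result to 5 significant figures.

1.5326 × 10^-15 pc

1 rod = 1.62985 × 10^-16 pc.
9.4031 × 1.62985 × 10^-16 ≈ 1.5326 × 10^-15 pc.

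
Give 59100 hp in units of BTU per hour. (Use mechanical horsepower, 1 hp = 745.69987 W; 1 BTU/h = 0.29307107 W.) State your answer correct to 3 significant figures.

1.50e+8 BTU/h

1 horsepower = 2544.43 BTU/h.
Then 59100 × 2544.43 ≈ 1.50e+8 BTU/h.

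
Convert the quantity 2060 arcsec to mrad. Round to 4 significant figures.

9.987 milliradians

1 arcsec = 0.00484814 mrad.
Thus 2060 × 0.00484814 ≈ 9.987 mrad.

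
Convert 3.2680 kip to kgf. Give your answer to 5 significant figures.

1482.3 kgf

1 kip = 453.592 kilograms-force.
Then 3.2680 × 453.592 ≈ 1482.3 kgf.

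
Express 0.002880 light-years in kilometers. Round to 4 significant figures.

1 ly = 9.46073e+12 kilometers.
So 0.002880 × 9.46073e+12 ≈ 2.725e+10 km.

2.725e+10 km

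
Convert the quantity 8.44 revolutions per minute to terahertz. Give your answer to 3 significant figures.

1 rpm = 1.66667 × 10^-14 terahertz.
Thus 8.44 × 1.66667 × 10^-14 ≈ 1.41 × 10^-13 THz.

1.41 × 10^-13 THz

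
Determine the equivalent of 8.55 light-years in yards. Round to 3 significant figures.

8.85e+16 yards

1 ly = 1.03464e+16 yards.
Then 8.55 × 1.03464e+16 ≈ 8.85e+16 yd.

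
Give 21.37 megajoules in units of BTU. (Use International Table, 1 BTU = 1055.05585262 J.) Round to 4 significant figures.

20250 BTU

1 MJ = 947.817 BTU.
Thus 21.37 × 947.817 ≈ 20250 BTU.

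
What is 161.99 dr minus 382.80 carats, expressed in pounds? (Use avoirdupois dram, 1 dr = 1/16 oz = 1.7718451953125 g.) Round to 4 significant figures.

0.4640 pounds

161.99 dr = 0.632773 lb and 382.80 ct = 0.168786 lb.
0.632773 − 0.168786 ≈ 0.4640 lb.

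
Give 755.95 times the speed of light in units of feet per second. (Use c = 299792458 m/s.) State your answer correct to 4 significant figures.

7.435e+11 ft/s

1 c = 9.83571e+8 ft/s.
755.95 × 9.83571e+8 ≈ 7.435e+11 ft/s.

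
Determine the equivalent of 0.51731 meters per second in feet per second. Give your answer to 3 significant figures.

1 meter per second = 3.28084 ft/s.
So 0.51731 × 3.28084 ≈ 1.70 ft/s.

1.70 ft/s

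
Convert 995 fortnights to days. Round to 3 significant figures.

13900 days

1 fortnight = 14.0000 days.
Thus 995 × 14.0000 ≈ 13900 d.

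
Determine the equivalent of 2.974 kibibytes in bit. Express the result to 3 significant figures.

24400 bits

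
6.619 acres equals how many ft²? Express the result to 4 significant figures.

288300 ft²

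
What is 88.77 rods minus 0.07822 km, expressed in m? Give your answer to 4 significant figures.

368.2 meters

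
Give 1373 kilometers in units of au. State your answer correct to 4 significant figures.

9.178 × 10^-6 au

1 km = 6.68459 × 10^-9 astronomical units.
Thus 1373 × 6.68459 × 10^-9 ≈ 9.178 × 10^-6 au.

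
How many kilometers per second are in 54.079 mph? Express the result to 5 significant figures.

0.024175 km/s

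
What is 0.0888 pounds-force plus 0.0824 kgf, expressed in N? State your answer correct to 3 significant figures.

1.20 newtons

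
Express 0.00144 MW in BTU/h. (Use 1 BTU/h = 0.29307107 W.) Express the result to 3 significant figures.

4910 BTU/h

1 megawatt = 3.41214e+6 BTU/h.
0.00144 × 3.41214e+6 ≈ 4910 BTU/h.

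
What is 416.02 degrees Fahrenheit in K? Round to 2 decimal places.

486.49 kelvins

K = (°F + 459.67) × 5/9.
Applying the formula gives 486.49 K.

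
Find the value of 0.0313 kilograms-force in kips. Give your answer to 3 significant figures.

6.90e-5 kips

1 kgf = 0.00220462 kip.
Then 0.0313 × 0.00220462 ≈ 6.90e-5 kip.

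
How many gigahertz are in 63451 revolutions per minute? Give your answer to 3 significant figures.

1.06 × 10^-6 GHz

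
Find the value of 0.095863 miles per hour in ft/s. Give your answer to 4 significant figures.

0.1406 ft/s

1 mile per hour = 1.46667 ft/s.
0.095863 × 1.46667 ≈ 0.1406 ft/s.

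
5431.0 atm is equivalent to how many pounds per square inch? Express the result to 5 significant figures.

79814 psi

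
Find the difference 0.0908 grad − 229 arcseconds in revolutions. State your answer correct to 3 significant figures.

0.0908 grad = 0.000227000 rev and 229 arcsec = 0.000176698 rev.
0.000227000 − 0.000176698 ≈ 5.03 × 10^-5 rev.

5.03 × 10^-5 rev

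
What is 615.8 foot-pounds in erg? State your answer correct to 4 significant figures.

1 foot-pound = 1.35582 × 10^7 erg.
So 615.8 × 1.35582 × 10^7 ≈ 8.349 × 10^9 erg.

8.349 × 10^9 ergs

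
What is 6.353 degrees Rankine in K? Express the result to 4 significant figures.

°R = K × 9/5.
Applying the formula gives 3.529 K.

3.529 K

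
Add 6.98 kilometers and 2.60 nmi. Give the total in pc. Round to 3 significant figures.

3.82 × 10^-13 pc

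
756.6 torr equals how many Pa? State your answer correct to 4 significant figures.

100900 Pa

1 torr = 133.322 pascals.
Then 756.6 × 133.322 ≈ 100900 Pa.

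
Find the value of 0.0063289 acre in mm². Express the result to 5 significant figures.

2.5612 × 10^7 mm²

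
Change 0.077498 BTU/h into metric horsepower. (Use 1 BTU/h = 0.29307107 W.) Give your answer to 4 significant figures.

3.088 × 10^-5 metric horsepower

1 BTU/h = 0.000398466 metric horsepower.
Then 0.077498 × 0.000398466 ≈ 3.088 × 10^-5 PS.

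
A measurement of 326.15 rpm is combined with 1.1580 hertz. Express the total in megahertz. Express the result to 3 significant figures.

326.15 rpm = 5.43583e-6 MHz and 1.1580 Hz = 1.15800e-6 MHz.
5.43583e-6 + 1.15800e-6 ≈ 6.59e-6 MHz.

6.59e-6 megahertz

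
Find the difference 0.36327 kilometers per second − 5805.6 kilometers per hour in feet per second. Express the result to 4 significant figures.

0.36327 km/s = 1191.83 ft/s and 5805.6 km/h = 5290.90 ft/s.
1191.83 − 5290.90 ≈ -4099 ft/s.

-4099 ft/s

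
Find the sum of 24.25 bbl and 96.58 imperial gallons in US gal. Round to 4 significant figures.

1134 US gallons

24.25 bbl = 1018.50 US gal and 96.58 imp gal = 115.988 US gal.
1018.50 + 115.988 ≈ 1134 US gal.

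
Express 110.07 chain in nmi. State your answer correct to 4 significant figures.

1 chain = 0.0108622 nmi.
Then 110.07 × 0.0108622 ≈ 1.196 nmi.

1.196 nmi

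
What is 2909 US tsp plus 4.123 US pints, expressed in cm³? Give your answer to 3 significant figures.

2909 US tsp = 14338.2 cm³ and 4.123 US pt = 1950.91 cm³.
14338.2 + 1950.91 ≈ 16300 cm³.

16300 cm³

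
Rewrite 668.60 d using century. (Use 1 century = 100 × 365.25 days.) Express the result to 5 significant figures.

1 day = 2.73785e-5 century.
So 668.60 × 2.73785e-5 ≈ 0.018305 century.

0.018305 century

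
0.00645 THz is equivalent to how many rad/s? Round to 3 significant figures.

4.05 × 10^10 rad/s

1 THz = 6.28319 × 10^12 radians per second.
0.00645 × 6.28319 × 10^12 ≈ 4.05 × 10^10 rad/s.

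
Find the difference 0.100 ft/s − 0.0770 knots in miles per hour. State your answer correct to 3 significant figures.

0.100 ft/s = 0.0681818 mph and 0.0770 kn = 0.0886100 mph.
0.0681818 − 0.0886100 ≈ -0.0204 mph.

-0.0204 miles per hour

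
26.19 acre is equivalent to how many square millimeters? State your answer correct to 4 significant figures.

1 acre = 4.04686e+9 square millimeters.
26.19 × 4.04686e+9 ≈ 1.060e+11 mm².

1.060e+11 mm²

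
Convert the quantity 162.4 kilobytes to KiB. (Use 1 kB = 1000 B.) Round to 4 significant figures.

158.6 KiB

1 kilobyte = 0.9765625 KiB.
Thus 162.4 × 0.9765625 ≈ 158.6 KiB.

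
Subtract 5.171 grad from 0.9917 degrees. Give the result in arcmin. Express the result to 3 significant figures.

-220 arcmin

0.9917 ° = 59.5020 arcmin and 5.171 grad = 279.234 arcmin.
59.5020 − 279.234 ≈ -220 arcmin.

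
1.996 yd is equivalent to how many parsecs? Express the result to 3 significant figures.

5.91 × 10^-17 pc

1 yard = 2.96337 × 10^-17 pc.
1.996 × 2.96337 × 10^-17 ≈ 5.91 × 10^-17 pc.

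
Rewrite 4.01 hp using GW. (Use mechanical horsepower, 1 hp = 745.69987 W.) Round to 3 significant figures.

1 hp = 7.45700 × 10^-7 gigawatts.
So 4.01 × 7.45700 × 10^-7 ≈ 2.99 × 10^-6 GW.

2.99 × 10^-6 GW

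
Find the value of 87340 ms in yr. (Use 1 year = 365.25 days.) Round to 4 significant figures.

2.768 × 10^-6 years

1 millisecond = 3.16881 × 10^-11 yr.
So 87340 × 3.16881 × 10^-11 ≈ 2.768 × 10^-6 yr.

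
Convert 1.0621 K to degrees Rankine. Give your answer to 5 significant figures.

1.9118 °R

°R = K × 9/5.
Applying the formula gives 1.9118 °R.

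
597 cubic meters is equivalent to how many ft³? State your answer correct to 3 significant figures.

1 cubic meter = 35.3147 cubic feet.
Then 597 × 35.3147 ≈ 21100 ft³.

21100 ft³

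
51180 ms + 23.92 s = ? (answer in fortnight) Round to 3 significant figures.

51180 ms = 4.23115 × 10^-5 fortnight and 23.92 s = 1.97751 × 10^-5 fortnight.
4.23115 × 10^-5 + 1.97751 × 10^-5 ≈ 6.21 × 10^-5 fortnight.

6.21 × 10^-5 fortnights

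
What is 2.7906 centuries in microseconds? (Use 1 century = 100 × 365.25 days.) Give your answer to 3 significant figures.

8.81 × 10^15 microseconds

1 century = 3.15576 × 10^15 μs.
So 2.7906 × 3.15576 × 10^15 ≈ 8.81 × 10^15 μs.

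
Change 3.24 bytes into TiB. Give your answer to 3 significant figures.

1 B = 9.09495e-13 tebibytes.
3.24 × 9.09495e-13 ≈ 2.95e-12 TiB.

2.95e-12 tebibytes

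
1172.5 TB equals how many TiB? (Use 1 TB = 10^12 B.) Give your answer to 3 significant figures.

1 terabyte = 0.909495 TiB.
So 1172.5 × 0.909495 ≈ 1070 TiB.

1070 TiB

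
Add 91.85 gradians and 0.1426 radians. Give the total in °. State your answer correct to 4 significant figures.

90.84 °

91.85 grad = 82.6650 ° and 0.1426 rad = 8.17038 °.
82.6650 + 8.17038 ≈ 90.84 °.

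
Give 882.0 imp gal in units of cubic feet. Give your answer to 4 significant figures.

141.6 cubic feet

1 imperial gallon = 0.160544 cubic feet.
882.0 × 0.160544 ≈ 141.6 ft³.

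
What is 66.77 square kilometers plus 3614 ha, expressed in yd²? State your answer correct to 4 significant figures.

1.231 × 10^8 yd²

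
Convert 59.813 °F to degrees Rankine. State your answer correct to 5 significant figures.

519.48 °R

°R = °F + 459.67.
Applying the formula gives 519.48 °R.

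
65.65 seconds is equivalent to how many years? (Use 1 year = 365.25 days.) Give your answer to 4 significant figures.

2.080 × 10^-6 yr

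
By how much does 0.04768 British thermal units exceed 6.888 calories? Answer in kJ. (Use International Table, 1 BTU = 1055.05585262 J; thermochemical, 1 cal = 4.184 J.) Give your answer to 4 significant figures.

0.04768 BTU = 0.0503051 kJ and 6.888 cal = 0.0288194 kJ.
0.0503051 − 0.0288194 ≈ 0.02149 kJ.

0.02149 kJ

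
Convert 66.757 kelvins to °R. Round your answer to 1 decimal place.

120.2 °R

°R = K × 9/5.
Applying the formula gives 120.2 °R.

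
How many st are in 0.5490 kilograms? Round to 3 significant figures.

1 kilogram = 0.157473 st.
0.5490 × 0.157473 ≈ 0.0865 st.

0.0865 st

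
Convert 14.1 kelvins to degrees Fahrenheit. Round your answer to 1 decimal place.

-434.3 °F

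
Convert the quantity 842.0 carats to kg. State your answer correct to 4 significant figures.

0.1684 kg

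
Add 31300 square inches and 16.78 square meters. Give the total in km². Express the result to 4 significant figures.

3.697e-5 square kilometers

31300 in² = 2.01935e-5 km² and 16.78 m² = 1.67800e-5 km².
2.01935e-5 + 1.67800e-5 ≈ 3.697e-5 km².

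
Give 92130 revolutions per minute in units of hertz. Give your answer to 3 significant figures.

1540 hertz

1 rpm = 0.0166667 Hz.
So 92130 × 0.0166667 ≈ 1540 Hz.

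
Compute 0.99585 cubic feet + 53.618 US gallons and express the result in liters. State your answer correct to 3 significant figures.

231 liters

0.99585 ft³ = 28.1993 L and 53.618 US gal = 202.966 L.
28.1993 + 202.966 ≈ 231 L.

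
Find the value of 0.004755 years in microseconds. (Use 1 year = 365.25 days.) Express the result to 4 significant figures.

1.501e+11 microseconds

1 year = 3.15576e+13 μs.
0.004755 × 3.15576e+13 ≈ 1.501e+11 μs.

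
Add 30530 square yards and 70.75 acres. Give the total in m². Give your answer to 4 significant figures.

311800 square meters

30530 yd² = 25527.0 m² and 70.75 acre = 286315 m².
25527.0 + 286315 ≈ 311800 m².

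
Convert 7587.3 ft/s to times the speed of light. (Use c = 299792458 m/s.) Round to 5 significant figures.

1 ft/s = 1.01670 × 10^-9 times the speed of light.
So 7587.3 × 1.01670 × 10^-9 ≈ 7.7140 × 10^-6 c.

7.7140 × 10^-6 c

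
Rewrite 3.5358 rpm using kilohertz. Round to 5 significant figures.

5.8930e-5 kHz

1 rpm = 1.66667e-5 kHz.
Then 3.5358 × 1.66667e-5 ≈ 5.8930e-5 kHz.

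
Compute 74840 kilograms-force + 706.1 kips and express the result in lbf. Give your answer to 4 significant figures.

74840 kgf = 164994 lbf and 706.1 kip = 706100 lbf.
164994 + 706100 ≈ 871100 lbf.

871100 lbf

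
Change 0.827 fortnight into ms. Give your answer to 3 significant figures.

1.00e+9 milliseconds

1 fortnight = 1.20960e+9 milliseconds.
0.827 × 1.20960e+9 ≈ 1.00e+9 ms.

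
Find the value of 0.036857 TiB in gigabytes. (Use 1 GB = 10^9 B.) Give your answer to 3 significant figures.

40.5 GB

1 tebibyte = 1099.51 GB.
0.036857 × 1099.51 ≈ 40.5 GB.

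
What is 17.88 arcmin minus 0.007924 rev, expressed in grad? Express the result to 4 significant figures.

17.88 arcmin = 0.331111 grad and 0.007924 rev = 3.16960 grad.
0.331111 − 3.16960 ≈ -2.838 grad.

-2.838 gradians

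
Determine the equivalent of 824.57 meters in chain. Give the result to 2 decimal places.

1 meter = 0.0497097 chains.
So 824.57 × 0.0497097 ≈ 40.99 chain.

40.99 chains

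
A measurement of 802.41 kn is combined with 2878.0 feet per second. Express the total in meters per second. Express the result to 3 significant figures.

802.41 kn = 412.795 m/s and 2878.0 ft/s = 877.214 m/s.
412.795 + 877.214 ≈ 1290 m/s.

1290 m/s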